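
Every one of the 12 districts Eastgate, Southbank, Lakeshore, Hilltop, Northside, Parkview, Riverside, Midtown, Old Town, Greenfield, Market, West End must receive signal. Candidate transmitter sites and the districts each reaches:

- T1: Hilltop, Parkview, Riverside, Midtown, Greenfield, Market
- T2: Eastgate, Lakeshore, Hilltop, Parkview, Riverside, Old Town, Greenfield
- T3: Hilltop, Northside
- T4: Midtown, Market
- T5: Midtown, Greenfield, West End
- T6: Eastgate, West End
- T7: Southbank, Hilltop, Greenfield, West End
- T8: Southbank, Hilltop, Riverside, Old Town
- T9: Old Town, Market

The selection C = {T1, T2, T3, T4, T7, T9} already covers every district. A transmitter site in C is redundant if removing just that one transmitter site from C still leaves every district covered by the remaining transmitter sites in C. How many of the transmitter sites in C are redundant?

3

Drop T1: the rest still cover every district — redundant.
Drop T2: Eastgate, Lakeshore uncovered — not redundant.
Drop T3: Northside uncovered — not redundant.
Drop T4: the rest still cover every district — redundant.
Drop T7: Southbank, West End uncovered — not redundant.
Drop T9: the rest still cover every district — redundant.
3 redundant: T1, T4, T9.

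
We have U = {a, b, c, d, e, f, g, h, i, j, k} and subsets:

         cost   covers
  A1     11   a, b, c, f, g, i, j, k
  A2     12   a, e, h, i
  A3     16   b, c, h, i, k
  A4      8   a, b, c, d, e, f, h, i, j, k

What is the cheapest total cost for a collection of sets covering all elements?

A1, A4 cover every element at cost 11 + 8 = 19.
Any cover uses at least 2 sets; among all covering selections none totals below 19.

19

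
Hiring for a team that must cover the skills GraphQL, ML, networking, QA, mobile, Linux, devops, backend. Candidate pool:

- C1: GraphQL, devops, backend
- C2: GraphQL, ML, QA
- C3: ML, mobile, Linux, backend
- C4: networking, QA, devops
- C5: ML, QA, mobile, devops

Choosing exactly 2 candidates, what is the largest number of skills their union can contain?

Choosing C3, C4 covers {ML, networking, QA, mobile, Linux, devops, backend} — 7 skills.
No choice of 2 candidates does better; here GraphQL is left uncovered.

7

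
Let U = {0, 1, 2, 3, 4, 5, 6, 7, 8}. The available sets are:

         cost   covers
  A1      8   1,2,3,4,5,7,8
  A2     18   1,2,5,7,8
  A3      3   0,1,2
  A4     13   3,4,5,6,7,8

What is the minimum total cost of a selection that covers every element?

A3, A4 cover every element at cost 3 + 13 = 16.
Any cover uses at least 2 sets; among all covering selections none totals below 16.
Greedy by coverage-per-cost would pick A3, A1, A4 for 24 — worse than the optimum 16.

16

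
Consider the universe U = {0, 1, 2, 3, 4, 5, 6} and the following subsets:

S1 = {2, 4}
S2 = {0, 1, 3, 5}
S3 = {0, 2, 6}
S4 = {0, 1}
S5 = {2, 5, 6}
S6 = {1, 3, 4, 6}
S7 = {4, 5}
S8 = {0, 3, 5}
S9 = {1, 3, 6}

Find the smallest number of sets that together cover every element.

S1, S2, S3 together cover {0, 1, 2, 3, 4, 5, 6} — every element.
No 2 of the 9 sets cover everything (all 36 pairs fall short), so 3 is minimum.

3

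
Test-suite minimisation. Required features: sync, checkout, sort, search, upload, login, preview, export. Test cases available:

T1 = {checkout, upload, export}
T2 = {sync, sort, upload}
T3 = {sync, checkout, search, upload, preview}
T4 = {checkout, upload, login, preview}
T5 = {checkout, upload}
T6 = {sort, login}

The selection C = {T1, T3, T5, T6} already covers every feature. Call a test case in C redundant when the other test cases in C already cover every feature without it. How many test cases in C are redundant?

Drop T1: export uncovered — not redundant.
Drop T3: sync, search, preview uncovered — not redundant.
Drop T5: the rest still cover every feature — redundant.
Drop T6: sort, login uncovered — not redundant.
1 redundant: T5.

1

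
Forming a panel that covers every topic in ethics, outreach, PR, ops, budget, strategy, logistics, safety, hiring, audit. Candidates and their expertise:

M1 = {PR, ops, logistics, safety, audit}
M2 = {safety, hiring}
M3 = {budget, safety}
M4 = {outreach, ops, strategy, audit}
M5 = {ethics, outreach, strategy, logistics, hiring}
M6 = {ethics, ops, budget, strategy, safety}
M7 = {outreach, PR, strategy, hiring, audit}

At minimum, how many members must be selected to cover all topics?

M1, M3, M5 together cover {ethics, outreach, PR, ops, budget, strategy, logistics, safety, hiring, audit} — every topic.
No 2 of the 7 members cover everything (all 21 pairs fall short), so 3 is minimum.

3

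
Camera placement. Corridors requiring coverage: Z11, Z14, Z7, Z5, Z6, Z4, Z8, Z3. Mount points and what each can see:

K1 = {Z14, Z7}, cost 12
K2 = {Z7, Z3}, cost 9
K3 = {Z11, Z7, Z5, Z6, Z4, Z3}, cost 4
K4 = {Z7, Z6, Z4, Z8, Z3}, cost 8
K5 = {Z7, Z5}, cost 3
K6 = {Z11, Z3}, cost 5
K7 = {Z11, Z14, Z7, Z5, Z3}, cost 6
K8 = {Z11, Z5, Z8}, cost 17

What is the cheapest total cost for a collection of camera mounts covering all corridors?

14

K4, K7 cover every corridor at cost 8 + 6 = 14.
Any cover uses at least 2 camera mounts; among all covering selections none totals below 14.
Greedy by coverage-per-cost would pick K3, K7, K4 for 18 — worse than the optimum 14.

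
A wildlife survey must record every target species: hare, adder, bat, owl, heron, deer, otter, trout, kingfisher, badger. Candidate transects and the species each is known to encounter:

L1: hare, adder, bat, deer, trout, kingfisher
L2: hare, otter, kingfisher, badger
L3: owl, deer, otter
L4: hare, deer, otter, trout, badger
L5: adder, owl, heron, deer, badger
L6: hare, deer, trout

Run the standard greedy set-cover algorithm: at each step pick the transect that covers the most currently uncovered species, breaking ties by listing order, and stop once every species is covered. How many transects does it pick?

3

Pick 1: L1 covers 6 new species (hare, adder, bat, deer, trout, kingfisher).
Pick 2: L5 covers 3 new species (owl, heron, badger).
Pick 3: L2 covers 1 new species (otter).
Greedy uses 3 transects.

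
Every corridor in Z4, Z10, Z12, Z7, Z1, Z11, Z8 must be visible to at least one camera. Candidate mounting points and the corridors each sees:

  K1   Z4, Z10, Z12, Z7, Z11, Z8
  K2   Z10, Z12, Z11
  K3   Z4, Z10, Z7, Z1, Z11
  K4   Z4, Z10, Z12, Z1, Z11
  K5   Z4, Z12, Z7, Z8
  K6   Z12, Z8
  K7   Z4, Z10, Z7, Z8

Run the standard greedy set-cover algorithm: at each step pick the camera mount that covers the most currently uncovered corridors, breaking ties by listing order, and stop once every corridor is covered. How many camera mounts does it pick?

2

Pick 1: K1 covers 6 new corridors (Z4, Z10, Z12, Z7, Z11, Z8).
Pick 2: K3 covers 1 new corridors (Z1).
Greedy uses 2 camera mounts.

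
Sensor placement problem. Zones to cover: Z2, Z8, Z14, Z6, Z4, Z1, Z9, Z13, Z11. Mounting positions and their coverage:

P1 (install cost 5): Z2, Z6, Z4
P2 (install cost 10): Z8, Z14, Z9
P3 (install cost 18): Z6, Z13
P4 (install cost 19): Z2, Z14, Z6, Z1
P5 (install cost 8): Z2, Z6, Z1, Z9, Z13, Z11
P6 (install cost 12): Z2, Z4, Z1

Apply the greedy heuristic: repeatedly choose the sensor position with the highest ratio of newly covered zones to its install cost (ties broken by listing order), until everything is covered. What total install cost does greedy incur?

23

Pick 1: P5 adds 6 new (Z2, Z6, Z1, Z9, Z13, Z11) at install cost 8 (ratio 6/8).
Pick 2: P1 adds 1 new (Z4) at install cost 5 (ratio 1/5).
Pick 3: P2 adds 2 new (Z8, Z14) at install cost 10 (ratio 2/10).
Greedy total install cost: 8 + 5 + 10 = 23.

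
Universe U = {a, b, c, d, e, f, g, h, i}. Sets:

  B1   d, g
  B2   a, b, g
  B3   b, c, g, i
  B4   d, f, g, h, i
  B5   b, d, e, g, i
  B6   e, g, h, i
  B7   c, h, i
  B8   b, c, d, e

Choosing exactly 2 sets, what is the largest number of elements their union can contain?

Choosing B4, B8 covers {b, c, d, e, f, g, h, i} — 8 elements.
No choice of 2 sets does better; here a is left uncovered.

8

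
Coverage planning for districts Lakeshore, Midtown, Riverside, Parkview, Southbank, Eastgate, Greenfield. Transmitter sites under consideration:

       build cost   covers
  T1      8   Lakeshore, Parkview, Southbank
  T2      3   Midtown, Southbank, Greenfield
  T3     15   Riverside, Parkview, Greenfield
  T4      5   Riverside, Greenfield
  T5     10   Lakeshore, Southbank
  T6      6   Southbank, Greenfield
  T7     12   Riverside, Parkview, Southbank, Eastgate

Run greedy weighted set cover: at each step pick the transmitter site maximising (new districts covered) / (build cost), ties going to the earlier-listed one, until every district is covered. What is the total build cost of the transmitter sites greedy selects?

Pick 1: T2 adds 3 new (Midtown, Southbank, Greenfield) at build cost 3 (ratio 3/3).
Pick 2: T1 adds 2 new (Lakeshore, Parkview) at build cost 8 (ratio 2/8).
Pick 3: T4 adds 1 new (Riverside) at build cost 5 (ratio 1/5).
Pick 4: T7 adds 1 new (Eastgate) at build cost 12 (ratio 1/12).
Greedy total build cost: 3 + 8 + 5 + 12 = 28. (The true optimum is 23, so greedy overshoots here.)

28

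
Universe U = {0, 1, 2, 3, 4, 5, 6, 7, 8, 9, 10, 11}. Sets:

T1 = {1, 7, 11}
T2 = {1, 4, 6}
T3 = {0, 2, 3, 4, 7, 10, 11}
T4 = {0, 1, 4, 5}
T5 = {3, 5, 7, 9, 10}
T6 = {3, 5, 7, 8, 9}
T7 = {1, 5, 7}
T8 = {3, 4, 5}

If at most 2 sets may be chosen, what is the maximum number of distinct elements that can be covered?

10

Choosing T3, T6 covers {0, 2, 3, 4, 5, 7, 8, 9, 10, 11} — 10 elements.
No choice of 2 sets does better; here 1, 6 are left uncovered.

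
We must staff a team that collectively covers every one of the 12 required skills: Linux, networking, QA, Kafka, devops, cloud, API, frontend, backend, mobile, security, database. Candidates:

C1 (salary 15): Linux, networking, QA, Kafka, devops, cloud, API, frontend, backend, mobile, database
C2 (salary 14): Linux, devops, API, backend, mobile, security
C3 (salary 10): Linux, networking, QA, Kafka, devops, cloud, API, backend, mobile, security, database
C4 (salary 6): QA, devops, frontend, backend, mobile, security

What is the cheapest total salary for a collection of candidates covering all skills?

16

C3, C4 cover every skill at salary 10 + 6 = 16.
Any cover uses at least 2 candidates; among all covering selections none totals below 16.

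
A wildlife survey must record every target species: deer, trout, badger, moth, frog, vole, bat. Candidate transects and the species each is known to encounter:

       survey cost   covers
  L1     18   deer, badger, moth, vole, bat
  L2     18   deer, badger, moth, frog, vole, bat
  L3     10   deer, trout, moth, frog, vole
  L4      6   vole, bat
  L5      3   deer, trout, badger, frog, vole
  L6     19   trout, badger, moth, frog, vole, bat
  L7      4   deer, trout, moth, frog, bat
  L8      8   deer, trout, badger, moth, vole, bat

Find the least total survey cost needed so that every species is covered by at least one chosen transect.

7

L5, L7 cover every species at survey cost 3 + 4 = 7.
Any cover uses at least 2 transects; among all covering selections none totals below 7.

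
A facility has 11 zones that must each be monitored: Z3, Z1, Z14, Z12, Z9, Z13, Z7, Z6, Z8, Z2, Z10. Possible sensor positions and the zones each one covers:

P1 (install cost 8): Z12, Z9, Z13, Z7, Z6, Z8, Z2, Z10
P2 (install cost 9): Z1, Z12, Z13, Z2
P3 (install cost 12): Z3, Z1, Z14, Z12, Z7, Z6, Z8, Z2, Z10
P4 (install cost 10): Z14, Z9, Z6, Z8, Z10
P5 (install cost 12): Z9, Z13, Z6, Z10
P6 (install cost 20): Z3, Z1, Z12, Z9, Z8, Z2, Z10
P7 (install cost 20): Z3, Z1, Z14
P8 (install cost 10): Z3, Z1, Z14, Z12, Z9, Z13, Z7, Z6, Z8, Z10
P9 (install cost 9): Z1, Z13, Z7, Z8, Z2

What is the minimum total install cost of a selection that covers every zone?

18

P1, P8 cover every zone at install cost 8 + 10 = 18.
Any cover uses at least 2 sensor positions; among all covering selections none totals below 18.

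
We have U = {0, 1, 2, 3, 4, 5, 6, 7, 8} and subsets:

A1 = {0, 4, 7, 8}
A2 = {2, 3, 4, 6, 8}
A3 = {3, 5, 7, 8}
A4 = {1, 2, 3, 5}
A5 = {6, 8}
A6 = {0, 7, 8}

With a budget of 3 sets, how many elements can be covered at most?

9

Choosing A1, A2, A4 covers {0, 1, 2, 3, 4, 5, 6, 7, 8} — 9 elements.
That is all 9 elements.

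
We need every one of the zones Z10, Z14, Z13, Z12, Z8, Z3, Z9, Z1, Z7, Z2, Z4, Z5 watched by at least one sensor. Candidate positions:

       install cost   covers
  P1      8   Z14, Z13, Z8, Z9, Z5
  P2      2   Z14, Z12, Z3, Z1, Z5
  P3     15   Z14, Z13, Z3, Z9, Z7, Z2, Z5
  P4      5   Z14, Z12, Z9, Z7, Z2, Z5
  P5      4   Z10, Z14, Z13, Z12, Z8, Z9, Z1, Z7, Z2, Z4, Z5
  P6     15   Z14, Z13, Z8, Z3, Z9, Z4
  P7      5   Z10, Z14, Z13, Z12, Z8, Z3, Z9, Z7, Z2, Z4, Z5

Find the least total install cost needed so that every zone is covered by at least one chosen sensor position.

6

P2, P5 cover every zone at install cost 2 + 4 = 6.
Any cover uses at least 2 sensor positions; among all covering selections none totals below 6.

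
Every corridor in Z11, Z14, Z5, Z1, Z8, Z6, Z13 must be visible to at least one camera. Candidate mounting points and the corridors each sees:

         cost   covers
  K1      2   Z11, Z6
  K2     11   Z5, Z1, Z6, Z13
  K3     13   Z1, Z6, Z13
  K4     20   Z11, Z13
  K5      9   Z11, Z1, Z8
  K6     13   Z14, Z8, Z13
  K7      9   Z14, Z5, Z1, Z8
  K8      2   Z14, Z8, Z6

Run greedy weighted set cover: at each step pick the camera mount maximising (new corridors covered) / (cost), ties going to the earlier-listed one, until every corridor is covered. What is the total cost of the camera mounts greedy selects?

15

Pick 1: K8 adds 3 new (Z14, Z8, Z6) at cost 2 (ratio 3/2).
Pick 2: K1 adds 1 new (Z11) at cost 2 (ratio 1/2).
Pick 3: K2 adds 3 new (Z5, Z1, Z13) at cost 11 (ratio 3/11).
Greedy total cost: 2 + 2 + 11 = 15.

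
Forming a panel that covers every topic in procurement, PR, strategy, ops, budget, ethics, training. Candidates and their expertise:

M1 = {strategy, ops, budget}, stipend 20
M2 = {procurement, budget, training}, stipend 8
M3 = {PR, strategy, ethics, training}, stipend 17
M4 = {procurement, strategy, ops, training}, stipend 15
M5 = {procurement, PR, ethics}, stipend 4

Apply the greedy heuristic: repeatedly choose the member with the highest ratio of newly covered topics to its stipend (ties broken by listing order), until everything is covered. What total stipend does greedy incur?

27

Pick 1: M5 adds 3 new (procurement, PR, ethics) at stipend 4 (ratio 3/4).
Pick 2: M2 adds 2 new (budget, training) at stipend 8 (ratio 2/8).
Pick 3: M4 adds 2 new (strategy, ops) at stipend 15 (ratio 2/15).
Greedy total stipend: 4 + 8 + 15 = 27.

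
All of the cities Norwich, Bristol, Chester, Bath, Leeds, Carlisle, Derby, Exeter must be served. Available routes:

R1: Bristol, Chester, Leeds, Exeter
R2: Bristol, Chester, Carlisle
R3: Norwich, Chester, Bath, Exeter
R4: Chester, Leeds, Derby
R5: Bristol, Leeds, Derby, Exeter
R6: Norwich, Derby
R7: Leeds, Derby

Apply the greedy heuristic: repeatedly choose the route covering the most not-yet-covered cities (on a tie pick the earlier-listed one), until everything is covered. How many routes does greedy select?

4

Pick 1: R1 covers 4 new cities (Bristol, Chester, Leeds, Exeter).
Pick 2: R3 covers 2 new cities (Norwich, Bath).
Pick 3: R2 covers 1 new cities (Carlisle).
Pick 4: R4 covers 1 new cities (Derby).
Greedy uses 4 routes. (The true minimum is 3.)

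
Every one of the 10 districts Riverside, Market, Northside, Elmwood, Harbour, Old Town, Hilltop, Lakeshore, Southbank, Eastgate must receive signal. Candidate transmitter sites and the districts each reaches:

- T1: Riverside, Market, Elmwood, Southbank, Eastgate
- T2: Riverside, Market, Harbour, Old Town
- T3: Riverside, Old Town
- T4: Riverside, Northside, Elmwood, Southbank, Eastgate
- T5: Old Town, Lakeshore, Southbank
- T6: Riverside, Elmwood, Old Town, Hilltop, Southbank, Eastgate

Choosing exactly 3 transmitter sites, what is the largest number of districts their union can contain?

9

Choosing T2, T4, T5 covers {Riverside, Market, Northside, Elmwood, Harbour, Old Town, Lakeshore, Southbank, Eastgate} — 9 districts.
No choice of 3 transmitter sites does better; here Hilltop is left uncovered.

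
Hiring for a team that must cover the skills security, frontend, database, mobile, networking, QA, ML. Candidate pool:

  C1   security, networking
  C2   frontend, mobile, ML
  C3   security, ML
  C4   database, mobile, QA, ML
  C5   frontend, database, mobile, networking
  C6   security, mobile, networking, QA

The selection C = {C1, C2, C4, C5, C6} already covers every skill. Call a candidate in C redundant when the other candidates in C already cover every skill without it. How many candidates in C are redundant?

Drop C1: the rest still cover every skill — redundant.
Drop C2: the rest still cover every skill — redundant.
Drop C4: the rest still cover every skill — redundant.
Drop C5: the rest still cover every skill — redundant.
Drop C6: the rest still cover every skill — redundant.
5 redundant: C1, C2, C4, C5, C6.

5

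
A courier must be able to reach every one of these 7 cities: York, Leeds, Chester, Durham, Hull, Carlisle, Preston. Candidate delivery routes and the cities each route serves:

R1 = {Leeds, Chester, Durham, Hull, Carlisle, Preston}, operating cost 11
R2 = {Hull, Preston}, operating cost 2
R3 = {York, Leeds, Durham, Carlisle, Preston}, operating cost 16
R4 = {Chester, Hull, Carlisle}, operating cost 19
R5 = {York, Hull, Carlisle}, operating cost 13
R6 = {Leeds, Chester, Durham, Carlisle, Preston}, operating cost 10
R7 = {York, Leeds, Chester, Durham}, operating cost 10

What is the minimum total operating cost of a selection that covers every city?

21

R1, R7 cover every city at operating cost 11 + 10 = 21.
Any cover uses at least 2 routes; among all covering selections none totals below 21.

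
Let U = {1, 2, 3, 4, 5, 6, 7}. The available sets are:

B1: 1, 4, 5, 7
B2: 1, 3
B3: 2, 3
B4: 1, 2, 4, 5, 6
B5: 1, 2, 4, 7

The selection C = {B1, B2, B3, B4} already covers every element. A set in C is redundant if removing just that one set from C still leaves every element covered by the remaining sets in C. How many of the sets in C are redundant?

2

Drop B1: 7 uncovered — not redundant.
Drop B2: the rest still cover every element — redundant.
Drop B3: the rest still cover every element — redundant.
Drop B4: 6 uncovered — not redundant.
2 redundant: B2, B3.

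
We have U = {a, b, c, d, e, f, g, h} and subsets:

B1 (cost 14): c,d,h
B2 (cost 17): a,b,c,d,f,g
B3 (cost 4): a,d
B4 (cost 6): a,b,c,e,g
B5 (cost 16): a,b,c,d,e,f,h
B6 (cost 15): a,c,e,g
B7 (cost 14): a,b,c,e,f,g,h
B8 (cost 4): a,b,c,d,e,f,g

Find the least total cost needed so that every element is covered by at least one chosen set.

B1, B8 cover every element at cost 14 + 4 = 18.
Any cover uses at least 2 sets; among all covering selections none totals below 18.

18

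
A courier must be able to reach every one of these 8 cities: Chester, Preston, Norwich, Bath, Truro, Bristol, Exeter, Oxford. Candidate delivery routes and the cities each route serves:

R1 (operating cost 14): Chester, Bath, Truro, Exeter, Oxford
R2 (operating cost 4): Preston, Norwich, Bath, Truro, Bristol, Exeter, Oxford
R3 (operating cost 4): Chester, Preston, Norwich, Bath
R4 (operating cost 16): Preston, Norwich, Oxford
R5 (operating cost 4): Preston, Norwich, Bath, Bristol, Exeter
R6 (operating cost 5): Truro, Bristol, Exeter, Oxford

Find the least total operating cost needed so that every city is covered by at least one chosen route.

R2, R3 cover every city at operating cost 4 + 4 = 8.
Any cover uses at least 2 routes; among all covering selections none totals below 8.

8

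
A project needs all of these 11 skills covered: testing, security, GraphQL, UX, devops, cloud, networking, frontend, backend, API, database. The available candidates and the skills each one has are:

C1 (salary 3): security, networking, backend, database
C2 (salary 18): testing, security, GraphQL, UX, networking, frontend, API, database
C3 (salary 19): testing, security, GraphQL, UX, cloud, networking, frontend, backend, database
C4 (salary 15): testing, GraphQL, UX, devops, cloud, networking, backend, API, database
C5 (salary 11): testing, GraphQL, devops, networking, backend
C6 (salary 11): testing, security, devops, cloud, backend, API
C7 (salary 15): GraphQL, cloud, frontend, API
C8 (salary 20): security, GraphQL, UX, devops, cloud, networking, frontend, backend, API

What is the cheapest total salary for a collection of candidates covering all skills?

29

C2, C6 cover every skill at salary 18 + 11 = 29.
Any cover uses at least 2 candidates; among all covering selections none totals below 29.
Greedy by coverage-per-salary would pick C1, C4, C7 for 33 — worse than the optimum 29.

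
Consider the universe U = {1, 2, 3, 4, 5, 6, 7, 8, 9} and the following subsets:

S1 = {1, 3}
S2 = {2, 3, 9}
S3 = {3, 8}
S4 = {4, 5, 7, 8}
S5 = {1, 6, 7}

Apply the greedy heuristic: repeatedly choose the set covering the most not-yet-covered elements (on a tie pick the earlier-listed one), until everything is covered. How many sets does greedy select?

3

Pick 1: S4 covers 4 new elements (4, 5, 7, 8).
Pick 2: S2 covers 3 new elements (2, 3, 9).
Pick 3: S5 covers 2 new elements (1, 6).
Greedy uses 3 sets.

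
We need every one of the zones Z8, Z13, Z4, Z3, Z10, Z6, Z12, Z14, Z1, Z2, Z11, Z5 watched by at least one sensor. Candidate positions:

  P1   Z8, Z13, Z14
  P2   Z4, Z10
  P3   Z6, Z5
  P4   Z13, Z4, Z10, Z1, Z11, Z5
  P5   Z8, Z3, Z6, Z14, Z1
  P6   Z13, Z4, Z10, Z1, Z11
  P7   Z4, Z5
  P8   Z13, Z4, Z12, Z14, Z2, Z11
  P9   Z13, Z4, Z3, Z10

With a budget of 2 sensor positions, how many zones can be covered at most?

Choosing P4, P5 covers {Z8, Z13, Z4, Z3, Z10, Z6, Z14, Z1, Z11, Z5} — 10 zones.
No choice of 2 sensor positions does better; here Z12, Z2 are left uncovered.

10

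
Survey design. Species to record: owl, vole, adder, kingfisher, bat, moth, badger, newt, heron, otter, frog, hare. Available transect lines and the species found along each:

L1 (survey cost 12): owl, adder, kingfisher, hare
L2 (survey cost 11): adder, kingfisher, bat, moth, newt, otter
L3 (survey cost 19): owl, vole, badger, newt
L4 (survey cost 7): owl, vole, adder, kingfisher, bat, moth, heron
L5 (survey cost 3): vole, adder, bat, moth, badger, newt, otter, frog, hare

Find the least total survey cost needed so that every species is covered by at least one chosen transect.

10

L4, L5 cover every species at survey cost 7 + 3 = 10.
Any cover uses at least 2 transects; among all covering selections none totals below 10.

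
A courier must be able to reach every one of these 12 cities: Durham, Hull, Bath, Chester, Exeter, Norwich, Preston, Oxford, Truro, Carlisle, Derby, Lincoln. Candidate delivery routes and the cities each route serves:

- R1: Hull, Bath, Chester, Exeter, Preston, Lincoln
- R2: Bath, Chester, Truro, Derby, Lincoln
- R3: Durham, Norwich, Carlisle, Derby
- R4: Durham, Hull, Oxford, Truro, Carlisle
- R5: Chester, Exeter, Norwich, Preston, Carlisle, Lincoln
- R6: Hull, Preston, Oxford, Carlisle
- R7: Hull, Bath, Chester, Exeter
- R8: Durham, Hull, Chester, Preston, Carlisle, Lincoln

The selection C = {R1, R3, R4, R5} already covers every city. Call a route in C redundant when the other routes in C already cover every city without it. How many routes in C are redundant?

Drop R1: Bath uncovered — not redundant.
Drop R3: Derby uncovered — not redundant.
Drop R4: Oxford, Truro uncovered — not redundant.
Drop R5: the rest still cover every city — redundant.
1 redundant: R5.

1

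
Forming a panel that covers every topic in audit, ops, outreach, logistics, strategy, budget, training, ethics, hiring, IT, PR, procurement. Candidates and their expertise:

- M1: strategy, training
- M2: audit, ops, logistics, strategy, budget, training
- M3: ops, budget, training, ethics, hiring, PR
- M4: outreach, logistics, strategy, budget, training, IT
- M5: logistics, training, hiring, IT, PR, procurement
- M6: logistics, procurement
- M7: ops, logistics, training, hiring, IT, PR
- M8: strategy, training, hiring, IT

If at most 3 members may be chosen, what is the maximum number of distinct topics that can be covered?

11

Choosing M2, M3, M4 covers {audit, ops, outreach, logistics, strategy, budget, training, ethics, hiring, IT, PR} — 11 topics.
No choice of 3 members does better; here procurement is left uncovered.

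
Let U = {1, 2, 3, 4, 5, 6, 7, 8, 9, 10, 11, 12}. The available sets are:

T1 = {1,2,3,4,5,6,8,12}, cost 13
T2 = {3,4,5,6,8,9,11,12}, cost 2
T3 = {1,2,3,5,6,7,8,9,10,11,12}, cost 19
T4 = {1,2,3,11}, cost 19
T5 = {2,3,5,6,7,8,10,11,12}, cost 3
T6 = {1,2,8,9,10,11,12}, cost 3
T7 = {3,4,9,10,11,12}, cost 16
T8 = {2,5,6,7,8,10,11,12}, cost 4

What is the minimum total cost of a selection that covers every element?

8

T2, T5, T6 cover every element at cost 2 + 3 + 3 = 8.
Any cover uses at least 2 sets; among all covering selections none totals below 8.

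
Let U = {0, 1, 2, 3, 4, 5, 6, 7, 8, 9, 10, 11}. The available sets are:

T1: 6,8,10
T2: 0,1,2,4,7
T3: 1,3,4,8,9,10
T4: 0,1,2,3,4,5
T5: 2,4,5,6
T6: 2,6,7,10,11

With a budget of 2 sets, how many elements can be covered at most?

Choosing T3, T6 covers {1, 2, 3, 4, 6, 7, 8, 9, 10, 11} — 10 elements.
No choice of 2 sets does better; here 0, 5 are left uncovered.

10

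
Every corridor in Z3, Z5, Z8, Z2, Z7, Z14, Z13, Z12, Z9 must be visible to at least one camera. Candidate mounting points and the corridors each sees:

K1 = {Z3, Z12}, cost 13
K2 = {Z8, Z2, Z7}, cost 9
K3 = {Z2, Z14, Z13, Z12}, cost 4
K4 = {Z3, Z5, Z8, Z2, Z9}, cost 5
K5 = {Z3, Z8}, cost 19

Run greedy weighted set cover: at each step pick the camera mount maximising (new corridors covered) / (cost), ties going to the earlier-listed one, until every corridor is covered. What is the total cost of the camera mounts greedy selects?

18

Pick 1: K3 adds 4 new (Z2, Z14, Z13, Z12) at cost 4 (ratio 4/4).
Pick 2: K4 adds 4 new (Z3, Z5, Z8, Z9) at cost 5 (ratio 4/5).
Pick 3: K2 adds 1 new (Z7) at cost 9 (ratio 1/9).
Greedy total cost: 4 + 5 + 9 = 18.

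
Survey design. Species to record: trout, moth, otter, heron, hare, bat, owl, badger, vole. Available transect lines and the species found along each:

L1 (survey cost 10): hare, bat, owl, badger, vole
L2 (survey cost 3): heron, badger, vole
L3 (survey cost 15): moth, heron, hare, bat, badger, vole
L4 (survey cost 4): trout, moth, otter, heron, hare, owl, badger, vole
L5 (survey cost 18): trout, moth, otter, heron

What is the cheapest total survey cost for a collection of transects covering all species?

L1, L4 cover every species at survey cost 10 + 4 = 14.
Any cover uses at least 2 transects; among all covering selections none totals below 14.

14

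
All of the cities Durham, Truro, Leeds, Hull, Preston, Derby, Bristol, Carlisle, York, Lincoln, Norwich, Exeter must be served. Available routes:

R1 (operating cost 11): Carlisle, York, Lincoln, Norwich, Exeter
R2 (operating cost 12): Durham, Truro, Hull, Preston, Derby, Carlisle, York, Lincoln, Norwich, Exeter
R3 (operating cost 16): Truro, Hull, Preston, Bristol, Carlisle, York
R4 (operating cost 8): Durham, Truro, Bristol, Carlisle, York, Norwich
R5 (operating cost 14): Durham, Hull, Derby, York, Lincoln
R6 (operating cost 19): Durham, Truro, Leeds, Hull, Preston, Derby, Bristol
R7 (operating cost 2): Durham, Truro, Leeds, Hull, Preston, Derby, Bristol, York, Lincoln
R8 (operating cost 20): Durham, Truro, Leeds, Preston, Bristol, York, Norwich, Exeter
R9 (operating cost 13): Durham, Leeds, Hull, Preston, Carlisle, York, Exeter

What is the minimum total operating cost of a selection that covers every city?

13

R1, R7 cover every city at operating cost 11 + 2 = 13.
Any cover uses at least 2 routes; among all covering selections none totals below 13.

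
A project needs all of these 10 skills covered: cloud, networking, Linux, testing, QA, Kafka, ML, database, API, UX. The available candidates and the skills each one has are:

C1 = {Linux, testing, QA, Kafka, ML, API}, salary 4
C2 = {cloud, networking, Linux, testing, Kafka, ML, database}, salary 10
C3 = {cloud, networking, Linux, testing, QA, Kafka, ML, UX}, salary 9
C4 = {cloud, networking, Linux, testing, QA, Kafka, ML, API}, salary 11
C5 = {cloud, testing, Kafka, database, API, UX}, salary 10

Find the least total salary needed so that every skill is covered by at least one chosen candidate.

19

C3, C5 cover every skill at salary 9 + 10 = 19.
Any cover uses at least 2 candidates; among all covering selections none totals below 19.
Greedy by coverage-per-salary would pick C1, C3, C2 for 23 — worse than the optimum 19.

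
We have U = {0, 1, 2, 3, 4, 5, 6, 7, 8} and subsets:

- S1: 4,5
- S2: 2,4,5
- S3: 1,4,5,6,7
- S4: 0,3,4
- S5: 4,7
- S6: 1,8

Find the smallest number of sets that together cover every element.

S2, S3, S4, S6 together cover {0, 1, 2, 3, 4, 5, 6, 7, 8} — every element.
No 3 of the 6 sets cover everything (all 20 triples fall short), so 4 is minimum.

4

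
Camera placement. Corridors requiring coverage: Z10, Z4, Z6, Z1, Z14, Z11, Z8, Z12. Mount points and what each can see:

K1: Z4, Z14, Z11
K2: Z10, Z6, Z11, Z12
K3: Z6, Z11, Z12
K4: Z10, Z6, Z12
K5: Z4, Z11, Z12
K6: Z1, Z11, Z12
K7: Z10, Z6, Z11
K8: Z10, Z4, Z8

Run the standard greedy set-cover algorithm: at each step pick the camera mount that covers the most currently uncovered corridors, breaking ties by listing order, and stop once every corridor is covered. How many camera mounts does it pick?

Pick 1: K2 covers 4 new corridors (Z10, Z6, Z11, Z12).
Pick 2: K1 covers 2 new corridors (Z4, Z14).
Pick 3: K6 covers 1 new corridors (Z1).
Pick 4: K8 covers 1 new corridors (Z8).
Greedy uses 4 camera mounts.

4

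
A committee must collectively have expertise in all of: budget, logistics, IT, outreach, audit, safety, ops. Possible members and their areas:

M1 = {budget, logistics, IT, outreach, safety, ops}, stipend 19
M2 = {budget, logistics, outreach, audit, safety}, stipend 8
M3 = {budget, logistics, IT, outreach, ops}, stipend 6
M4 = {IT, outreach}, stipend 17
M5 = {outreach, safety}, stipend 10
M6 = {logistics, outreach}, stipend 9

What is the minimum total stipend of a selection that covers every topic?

14

M2, M3 cover every topic at stipend 8 + 6 = 14.
Any cover uses at least 2 members; among all covering selections none totals below 14.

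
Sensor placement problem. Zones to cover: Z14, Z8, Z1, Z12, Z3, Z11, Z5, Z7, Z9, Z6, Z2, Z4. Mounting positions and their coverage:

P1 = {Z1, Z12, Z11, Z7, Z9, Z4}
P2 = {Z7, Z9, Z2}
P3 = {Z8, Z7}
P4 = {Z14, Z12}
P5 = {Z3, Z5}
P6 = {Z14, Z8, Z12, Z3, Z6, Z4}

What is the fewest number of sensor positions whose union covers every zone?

P1, P2, P5, P6 together cover {Z14, Z8, Z1, Z12, Z3, Z11, Z5, Z7, Z9, Z6, Z2, Z4} — every zone.
No 3 of the 6 sensor positions cover everything (all 20 triples fall short), so 4 is minimum.

4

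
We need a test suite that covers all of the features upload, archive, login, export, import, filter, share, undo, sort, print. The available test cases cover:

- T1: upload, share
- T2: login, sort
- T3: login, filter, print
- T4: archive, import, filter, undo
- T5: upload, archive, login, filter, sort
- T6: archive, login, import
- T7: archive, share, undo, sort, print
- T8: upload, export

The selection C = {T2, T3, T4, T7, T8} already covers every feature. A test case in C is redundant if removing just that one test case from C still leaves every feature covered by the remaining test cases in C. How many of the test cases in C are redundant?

Drop T2: the rest still cover every feature — redundant.
Drop T3: the rest still cover every feature — redundant.
Drop T4: import uncovered — not redundant.
Drop T7: share uncovered — not redundant.
Drop T8: upload, export uncovered — not redundant.
2 redundant: T2, T3.

2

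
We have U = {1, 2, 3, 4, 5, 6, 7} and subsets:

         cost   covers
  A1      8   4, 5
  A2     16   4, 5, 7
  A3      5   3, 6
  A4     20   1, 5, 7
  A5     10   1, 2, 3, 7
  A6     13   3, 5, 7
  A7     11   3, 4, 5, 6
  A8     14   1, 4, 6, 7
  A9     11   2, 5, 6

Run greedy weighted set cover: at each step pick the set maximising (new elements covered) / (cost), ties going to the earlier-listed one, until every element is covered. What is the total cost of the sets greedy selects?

Pick 1: A3 adds 2 new (3, 6) at cost 5 (ratio 2/5).
Pick 2: A5 adds 3 new (1, 2, 7) at cost 10 (ratio 3/10).
Pick 3: A1 adds 2 new (4, 5) at cost 8 (ratio 2/8).
Greedy total cost: 5 + 10 + 8 = 23. (The true optimum is 21, so greedy overshoots here.)

23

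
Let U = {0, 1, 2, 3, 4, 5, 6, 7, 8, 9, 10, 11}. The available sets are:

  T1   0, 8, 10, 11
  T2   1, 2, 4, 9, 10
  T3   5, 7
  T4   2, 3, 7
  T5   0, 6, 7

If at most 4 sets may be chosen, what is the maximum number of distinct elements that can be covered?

Choosing T1, T2, T3, T4 covers {0, 1, 2, 3, 4, 5, 7, 8, 9, 10, 11} — 11 elements.
No choice of 4 sets does better; here 6 is left uncovered.

11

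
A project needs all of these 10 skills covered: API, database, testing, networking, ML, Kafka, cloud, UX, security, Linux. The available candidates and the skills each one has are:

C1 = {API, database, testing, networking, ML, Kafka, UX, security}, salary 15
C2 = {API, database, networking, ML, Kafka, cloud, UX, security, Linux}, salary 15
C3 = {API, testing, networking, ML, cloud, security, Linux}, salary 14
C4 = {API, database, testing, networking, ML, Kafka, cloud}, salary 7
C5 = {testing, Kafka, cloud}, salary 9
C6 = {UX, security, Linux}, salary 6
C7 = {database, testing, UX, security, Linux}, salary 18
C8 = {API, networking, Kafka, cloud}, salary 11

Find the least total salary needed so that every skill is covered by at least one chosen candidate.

C4, C6 cover every skill at salary 7 + 6 = 13.
Any cover uses at least 2 candidates; among all covering selections none totals below 13.

13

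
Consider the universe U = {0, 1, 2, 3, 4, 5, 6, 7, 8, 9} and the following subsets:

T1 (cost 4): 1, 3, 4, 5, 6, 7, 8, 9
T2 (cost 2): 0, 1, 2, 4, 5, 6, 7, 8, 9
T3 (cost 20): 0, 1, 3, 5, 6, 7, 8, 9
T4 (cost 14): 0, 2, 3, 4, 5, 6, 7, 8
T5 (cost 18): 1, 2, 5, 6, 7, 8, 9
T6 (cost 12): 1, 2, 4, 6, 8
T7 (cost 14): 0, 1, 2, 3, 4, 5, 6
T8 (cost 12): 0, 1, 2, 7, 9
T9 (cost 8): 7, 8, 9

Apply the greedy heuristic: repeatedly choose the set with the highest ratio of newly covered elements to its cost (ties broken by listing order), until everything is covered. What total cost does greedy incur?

6

Pick 1: T2 adds 9 new (0, 1, 2, 4, 5, 6, 7, 8, 9) at cost 2 (ratio 9/2).
Pick 2: T1 adds 1 new (3) at cost 4 (ratio 1/4).
Greedy total cost: 2 + 4 = 6.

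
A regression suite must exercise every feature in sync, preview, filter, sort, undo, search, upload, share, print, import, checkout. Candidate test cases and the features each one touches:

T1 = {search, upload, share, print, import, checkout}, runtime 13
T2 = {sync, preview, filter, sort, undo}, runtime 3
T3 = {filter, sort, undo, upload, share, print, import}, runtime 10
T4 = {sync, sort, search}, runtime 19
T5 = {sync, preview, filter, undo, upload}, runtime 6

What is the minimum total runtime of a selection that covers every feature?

T1, T2 cover every feature at runtime 13 + 3 = 16.
Any cover uses at least 2 test cases; among all covering selections none totals below 16.

16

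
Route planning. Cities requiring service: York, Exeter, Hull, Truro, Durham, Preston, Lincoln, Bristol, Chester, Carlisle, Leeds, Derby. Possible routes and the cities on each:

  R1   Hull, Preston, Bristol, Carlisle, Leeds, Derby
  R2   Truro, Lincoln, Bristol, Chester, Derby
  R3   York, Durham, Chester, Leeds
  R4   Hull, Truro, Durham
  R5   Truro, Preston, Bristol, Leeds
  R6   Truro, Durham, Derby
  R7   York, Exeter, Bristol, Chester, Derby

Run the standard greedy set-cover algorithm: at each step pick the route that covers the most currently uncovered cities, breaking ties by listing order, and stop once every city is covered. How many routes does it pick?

Pick 1: R1 covers 6 new cities (Hull, Preston, Bristol, Carlisle, Leeds, Derby).
Pick 2: R2 covers 3 new cities (Truro, Lincoln, Chester).
Pick 3: R3 covers 2 new cities (York, Durham).
Pick 4: R7 covers 1 new cities (Exeter).
Greedy uses 4 routes.

4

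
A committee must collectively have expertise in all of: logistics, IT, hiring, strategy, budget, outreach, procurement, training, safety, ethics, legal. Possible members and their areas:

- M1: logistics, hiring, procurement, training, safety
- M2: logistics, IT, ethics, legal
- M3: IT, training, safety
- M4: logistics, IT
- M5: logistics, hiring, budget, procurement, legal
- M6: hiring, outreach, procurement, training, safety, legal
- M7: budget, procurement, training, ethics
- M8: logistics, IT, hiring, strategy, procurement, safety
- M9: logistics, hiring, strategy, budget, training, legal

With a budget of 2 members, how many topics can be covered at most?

Choosing M2, M6 covers {logistics, IT, hiring, outreach, procurement, training, safety, ethics, legal} — 9 topics.
No choice of 2 members does better; here strategy, budget are left uncovered.

9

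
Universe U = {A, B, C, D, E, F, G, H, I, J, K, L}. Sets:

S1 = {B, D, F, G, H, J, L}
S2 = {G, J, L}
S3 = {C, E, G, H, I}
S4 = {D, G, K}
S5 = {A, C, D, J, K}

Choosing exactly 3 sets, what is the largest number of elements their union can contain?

Choosing S1, S3, S5 covers {A, B, C, D, E, F, G, H, I, J, K, L} — 12 elements.
That is all 12 elements.

12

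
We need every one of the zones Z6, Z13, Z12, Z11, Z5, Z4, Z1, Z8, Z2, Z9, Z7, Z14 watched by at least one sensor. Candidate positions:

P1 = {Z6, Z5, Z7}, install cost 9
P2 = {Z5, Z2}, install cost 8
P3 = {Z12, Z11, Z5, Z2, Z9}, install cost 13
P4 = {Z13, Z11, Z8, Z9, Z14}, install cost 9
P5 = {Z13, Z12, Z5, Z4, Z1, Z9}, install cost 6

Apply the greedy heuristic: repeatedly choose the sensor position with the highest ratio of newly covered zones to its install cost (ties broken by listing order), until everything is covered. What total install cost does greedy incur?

Pick 1: P5 adds 6 new (Z13, Z12, Z5, Z4, Z1, Z9) at install cost 6 (ratio 6/6).
Pick 2: P4 adds 3 new (Z11, Z8, Z14) at install cost 9 (ratio 3/9).
Pick 3: P1 adds 2 new (Z6, Z7) at install cost 9 (ratio 2/9).
Pick 4: P2 adds 1 new (Z2) at install cost 8 (ratio 1/8).
Greedy total install cost: 6 + 9 + 9 + 8 = 32.

32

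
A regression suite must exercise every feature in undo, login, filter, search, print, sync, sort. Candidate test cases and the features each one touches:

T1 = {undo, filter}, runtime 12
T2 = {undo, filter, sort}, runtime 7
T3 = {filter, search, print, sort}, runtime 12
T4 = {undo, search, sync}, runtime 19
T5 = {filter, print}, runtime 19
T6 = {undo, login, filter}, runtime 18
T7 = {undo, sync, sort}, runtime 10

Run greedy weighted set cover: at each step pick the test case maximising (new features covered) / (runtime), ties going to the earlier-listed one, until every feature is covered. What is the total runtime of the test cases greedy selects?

47

Pick 1: T2 adds 3 new (undo, filter, sort) at runtime 7 (ratio 3/7).
Pick 2: T3 adds 2 new (search, print) at runtime 12 (ratio 2/12).
Pick 3: T7 adds 1 new (sync) at runtime 10 (ratio 1/10).
Pick 4: T6 adds 1 new (login) at runtime 18 (ratio 1/18).
Greedy total runtime: 7 + 12 + 10 + 18 = 47. (The true optimum is 40, so greedy overshoots here.)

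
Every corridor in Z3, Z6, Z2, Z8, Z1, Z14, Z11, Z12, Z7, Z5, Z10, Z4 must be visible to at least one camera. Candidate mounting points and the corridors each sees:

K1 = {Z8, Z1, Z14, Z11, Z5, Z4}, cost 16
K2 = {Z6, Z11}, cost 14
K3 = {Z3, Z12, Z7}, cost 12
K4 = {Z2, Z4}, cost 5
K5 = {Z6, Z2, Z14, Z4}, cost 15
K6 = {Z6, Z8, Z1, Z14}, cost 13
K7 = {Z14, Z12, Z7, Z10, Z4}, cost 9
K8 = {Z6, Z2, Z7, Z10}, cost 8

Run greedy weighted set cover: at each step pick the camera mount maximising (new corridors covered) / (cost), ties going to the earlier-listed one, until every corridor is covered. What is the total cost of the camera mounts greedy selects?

Pick 1: K7 adds 5 new (Z14, Z12, Z7, Z10, Z4) at cost 9 (ratio 5/9).
Pick 2: K1 adds 4 new (Z8, Z1, Z11, Z5) at cost 16 (ratio 4/16).
Pick 3: K8 adds 2 new (Z6, Z2) at cost 8 (ratio 2/8).
Pick 4: K3 adds 1 new (Z3) at cost 12 (ratio 1/12).
Greedy total cost: 9 + 16 + 8 + 12 = 45. (The true optimum is 36, so greedy overshoots here.)

45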